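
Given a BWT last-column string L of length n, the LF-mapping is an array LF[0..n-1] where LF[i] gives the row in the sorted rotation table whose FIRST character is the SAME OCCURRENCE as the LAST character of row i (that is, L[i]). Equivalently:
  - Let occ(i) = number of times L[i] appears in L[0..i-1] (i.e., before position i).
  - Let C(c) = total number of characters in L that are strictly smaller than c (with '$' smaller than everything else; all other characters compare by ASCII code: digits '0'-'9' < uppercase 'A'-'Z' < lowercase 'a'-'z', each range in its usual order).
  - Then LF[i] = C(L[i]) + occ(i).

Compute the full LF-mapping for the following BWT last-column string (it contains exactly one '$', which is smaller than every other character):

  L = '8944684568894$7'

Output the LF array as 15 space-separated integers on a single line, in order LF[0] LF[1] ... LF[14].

Answer: 9 13 1 2 6 10 3 5 7 11 12 14 4 0 8

Derivation:
Char counts: '$':1, '4':4, '5':1, '6':2, '7':1, '8':4, '9':2
C (first-col start): C('$')=0, C('4')=1, C('5')=5, C('6')=6, C('7')=8, C('8')=9, C('9')=13
L[0]='8': occ=0, LF[0]=C('8')+0=9+0=9
L[1]='9': occ=0, LF[1]=C('9')+0=13+0=13
L[2]='4': occ=0, LF[2]=C('4')+0=1+0=1
L[3]='4': occ=1, LF[3]=C('4')+1=1+1=2
L[4]='6': occ=0, LF[4]=C('6')+0=6+0=6
L[5]='8': occ=1, LF[5]=C('8')+1=9+1=10
L[6]='4': occ=2, LF[6]=C('4')+2=1+2=3
L[7]='5': occ=0, LF[7]=C('5')+0=5+0=5
L[8]='6': occ=1, LF[8]=C('6')+1=6+1=7
L[9]='8': occ=2, LF[9]=C('8')+2=9+2=11
L[10]='8': occ=3, LF[10]=C('8')+3=9+3=12
L[11]='9': occ=1, LF[11]=C('9')+1=13+1=14
L[12]='4': occ=3, LF[12]=C('4')+3=1+3=4
L[13]='$': occ=0, LF[13]=C('$')+0=0+0=0
L[14]='7': occ=0, LF[14]=C('7')+0=8+0=8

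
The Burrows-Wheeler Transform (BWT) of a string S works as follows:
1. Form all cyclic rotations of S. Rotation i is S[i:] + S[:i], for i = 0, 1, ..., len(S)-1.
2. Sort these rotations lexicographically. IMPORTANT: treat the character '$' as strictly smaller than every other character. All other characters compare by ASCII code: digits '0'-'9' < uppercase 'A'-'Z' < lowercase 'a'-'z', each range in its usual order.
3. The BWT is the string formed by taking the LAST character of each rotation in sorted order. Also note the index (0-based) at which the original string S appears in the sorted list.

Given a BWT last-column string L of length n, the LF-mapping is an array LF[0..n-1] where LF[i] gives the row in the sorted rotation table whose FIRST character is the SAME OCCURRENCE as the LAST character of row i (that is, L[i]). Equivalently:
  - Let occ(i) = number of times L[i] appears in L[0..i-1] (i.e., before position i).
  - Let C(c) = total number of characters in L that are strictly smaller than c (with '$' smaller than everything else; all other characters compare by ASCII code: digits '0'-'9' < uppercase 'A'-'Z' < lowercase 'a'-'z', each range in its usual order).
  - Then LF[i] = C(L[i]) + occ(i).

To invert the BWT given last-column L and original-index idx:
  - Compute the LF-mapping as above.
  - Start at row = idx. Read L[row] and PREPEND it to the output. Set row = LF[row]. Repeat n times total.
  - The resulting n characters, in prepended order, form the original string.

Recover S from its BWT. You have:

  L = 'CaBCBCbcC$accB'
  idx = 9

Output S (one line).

LF mapping: 4 8 1 5 2 6 10 11 7 0 9 12 13 3
Walk LF starting at row 9, prepending L[row]:
  step 1: row=9, L[9]='$', prepend. Next row=LF[9]=0
  step 2: row=0, L[0]='C', prepend. Next row=LF[0]=4
  step 3: row=4, L[4]='B', prepend. Next row=LF[4]=2
  step 4: row=2, L[2]='B', prepend. Next row=LF[2]=1
  step 5: row=1, L[1]='a', prepend. Next row=LF[1]=8
  step 6: row=8, L[8]='C', prepend. Next row=LF[8]=7
  step 7: row=7, L[7]='c', prepend. Next row=LF[7]=11
  step 8: row=11, L[11]='c', prepend. Next row=LF[11]=12
  step 9: row=12, L[12]='c', prepend. Next row=LF[12]=13
  step 10: row=13, L[13]='B', prepend. Next row=LF[13]=3
  step 11: row=3, L[3]='C', prepend. Next row=LF[3]=5
  step 12: row=5, L[5]='C', prepend. Next row=LF[5]=6
  step 13: row=6, L[6]='b', prepend. Next row=LF[6]=10
  step 14: row=10, L[10]='a', prepend. Next row=LF[10]=9
Reversed output: abCCBcccCaBBC$

Answer: abCCBcccCaBBC$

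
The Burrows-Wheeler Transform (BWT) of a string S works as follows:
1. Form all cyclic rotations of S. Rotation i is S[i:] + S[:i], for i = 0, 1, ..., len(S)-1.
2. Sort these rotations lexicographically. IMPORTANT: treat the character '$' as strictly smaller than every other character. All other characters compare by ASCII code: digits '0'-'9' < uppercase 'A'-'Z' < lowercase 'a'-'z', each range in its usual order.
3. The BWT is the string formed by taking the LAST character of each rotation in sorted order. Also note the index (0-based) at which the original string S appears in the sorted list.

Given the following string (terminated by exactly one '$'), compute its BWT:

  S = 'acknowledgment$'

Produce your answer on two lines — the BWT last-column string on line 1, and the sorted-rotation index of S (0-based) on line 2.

Answer: t$aelmdcwgkenno
1

Derivation:
All 15 rotations (rotation i = S[i:]+S[:i]):
  rot[0] = acknowledgment$
  rot[1] = cknowledgment$a
  rot[2] = knowledgment$ac
  rot[3] = nowledgment$ack
  rot[4] = owledgment$ackn
  rot[5] = wledgment$ackno
  rot[6] = ledgment$acknow
  rot[7] = edgment$acknowl
  rot[8] = dgment$acknowle
  rot[9] = gment$acknowled
  rot[10] = ment$acknowledg
  rot[11] = ent$acknowledgm
  rot[12] = nt$acknowledgme
  rot[13] = t$acknowledgmen
  rot[14] = $acknowledgment
Sorted (with $ < everything):
  sorted[0] = $acknowledgment  (last char: 't')
  sorted[1] = acknowledgment$  (last char: '$')
  sorted[2] = cknowledgment$a  (last char: 'a')
  sorted[3] = dgment$acknowle  (last char: 'e')
  sorted[4] = edgment$acknowl  (last char: 'l')
  sorted[5] = ent$acknowledgm  (last char: 'm')
  sorted[6] = gment$acknowled  (last char: 'd')
  sorted[7] = knowledgment$ac  (last char: 'c')
  sorted[8] = ledgment$acknow  (last char: 'w')
  sorted[9] = ment$acknowledg  (last char: 'g')
  sorted[10] = nowledgment$ack  (last char: 'k')
  sorted[11] = nt$acknowledgme  (last char: 'e')
  sorted[12] = owledgment$ackn  (last char: 'n')
  sorted[13] = t$acknowledgmen  (last char: 'n')
  sorted[14] = wledgment$ackno  (last char: 'o')
Last column: t$aelmdcwgkenno
Original string S is at sorted index 1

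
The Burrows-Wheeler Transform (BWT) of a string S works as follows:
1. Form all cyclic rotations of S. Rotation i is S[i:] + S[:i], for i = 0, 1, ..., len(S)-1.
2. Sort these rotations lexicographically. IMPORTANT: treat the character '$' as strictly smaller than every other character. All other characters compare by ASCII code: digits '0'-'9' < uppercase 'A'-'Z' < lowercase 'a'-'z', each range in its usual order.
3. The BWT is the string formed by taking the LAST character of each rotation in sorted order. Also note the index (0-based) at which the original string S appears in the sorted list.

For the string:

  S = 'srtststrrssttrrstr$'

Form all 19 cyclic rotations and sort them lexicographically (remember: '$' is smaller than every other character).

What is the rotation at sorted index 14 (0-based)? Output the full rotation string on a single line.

Answer: trrssttrrstr$srtsts

Derivation:
All 19 rotations (rotation i = S[i:]+S[:i]):
  rot[0] = srtststrrssttrrstr$
  rot[1] = rtststrrssttrrstr$s
  rot[2] = tststrrssttrrstr$sr
  rot[3] = ststrrssttrrstr$srt
  rot[4] = tstrrssttrrstr$srts
  rot[5] = strrssttrrstr$srtst
  rot[6] = trrssttrrstr$srtsts
  rot[7] = rrssttrrstr$srtstst
  rot[8] = rssttrrstr$srtststr
  rot[9] = ssttrrstr$srtststrr
  rot[10] = sttrrstr$srtststrrs
  rot[11] = ttrrstr$srtststrrss
  rot[12] = trrstr$srtststrrsst
  rot[13] = rrstr$srtststrrsstt
  rot[14] = rstr$srtststrrssttr
  rot[15] = str$srtststrrssttrr
  rot[16] = tr$srtststrrssttrrs
  rot[17] = r$srtststrrssttrrst
  rot[18] = $srtststrrssttrrstr
Sorted (with $ < everything):
  sorted[0] = $srtststrrssttrrstr
  sorted[1] = r$srtststrrssttrrst
  sorted[2] = rrssttrrstr$srtstst
  sorted[3] = rrstr$srtststrrsstt
  sorted[4] = rssttrrstr$srtststr
  sorted[5] = rstr$srtststrrssttr
  sorted[6] = rtststrrssttrrstr$s
  sorted[7] = srtststrrssttrrstr$
  sorted[8] = ssttrrstr$srtststrr
  sorted[9] = str$srtststrrssttrr
  sorted[10] = strrssttrrstr$srtst
  sorted[11] = ststrrssttrrstr$srt
  sorted[12] = sttrrstr$srtststrrs
  sorted[13] = tr$srtststrrssttrrs
  sorted[14] = trrssttrrstr$srtsts
  sorted[15] = trrstr$srtststrrsst
  sorted[16] = tstrrssttrrstr$srts
  sorted[17] = tststrrssttrrstr$sr
  sorted[18] = ttrrstr$srtststrrss
sorted[14] = trrssttrrstr$srtsts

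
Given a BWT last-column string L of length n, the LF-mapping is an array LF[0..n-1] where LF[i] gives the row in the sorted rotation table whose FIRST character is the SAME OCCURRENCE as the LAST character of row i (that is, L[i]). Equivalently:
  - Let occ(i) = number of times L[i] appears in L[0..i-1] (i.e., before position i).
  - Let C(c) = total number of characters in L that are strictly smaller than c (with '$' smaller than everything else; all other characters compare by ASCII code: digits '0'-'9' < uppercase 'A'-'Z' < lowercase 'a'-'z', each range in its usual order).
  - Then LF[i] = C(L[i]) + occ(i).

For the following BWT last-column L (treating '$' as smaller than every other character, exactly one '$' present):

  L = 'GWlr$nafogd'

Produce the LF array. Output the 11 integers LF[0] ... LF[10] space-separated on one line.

Char counts: '$':1, 'G':1, 'W':1, 'a':1, 'd':1, 'f':1, 'g':1, 'l':1, 'n':1, 'o':1, 'r':1
C (first-col start): C('$')=0, C('G')=1, C('W')=2, C('a')=3, C('d')=4, C('f')=5, C('g')=6, C('l')=7, C('n')=8, C('o')=9, C('r')=10
L[0]='G': occ=0, LF[0]=C('G')+0=1+0=1
L[1]='W': occ=0, LF[1]=C('W')+0=2+0=2
L[2]='l': occ=0, LF[2]=C('l')+0=7+0=7
L[3]='r': occ=0, LF[3]=C('r')+0=10+0=10
L[4]='$': occ=0, LF[4]=C('$')+0=0+0=0
L[5]='n': occ=0, LF[5]=C('n')+0=8+0=8
L[6]='a': occ=0, LF[6]=C('a')+0=3+0=3
L[7]='f': occ=0, LF[7]=C('f')+0=5+0=5
L[8]='o': occ=0, LF[8]=C('o')+0=9+0=9
L[9]='g': occ=0, LF[9]=C('g')+0=6+0=6
L[10]='d': occ=0, LF[10]=C('d')+0=4+0=4

Answer: 1 2 7 10 0 8 3 5 9 6 4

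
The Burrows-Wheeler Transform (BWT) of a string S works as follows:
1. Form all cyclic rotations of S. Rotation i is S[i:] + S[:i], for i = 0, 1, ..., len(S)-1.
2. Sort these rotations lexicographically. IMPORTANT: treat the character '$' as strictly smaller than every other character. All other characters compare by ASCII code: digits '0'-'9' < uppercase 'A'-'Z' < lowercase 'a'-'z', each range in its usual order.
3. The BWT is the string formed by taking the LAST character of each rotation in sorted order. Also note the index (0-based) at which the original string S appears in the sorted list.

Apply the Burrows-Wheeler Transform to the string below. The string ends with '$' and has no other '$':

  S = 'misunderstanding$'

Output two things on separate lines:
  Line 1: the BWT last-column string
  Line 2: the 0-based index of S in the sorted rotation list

Answer: gtnndndm$uaieriss
8

Derivation:
All 17 rotations (rotation i = S[i:]+S[:i]):
  rot[0] = misunderstanding$
  rot[1] = isunderstanding$m
  rot[2] = sunderstanding$mi
  rot[3] = understanding$mis
  rot[4] = nderstanding$misu
  rot[5] = derstanding$misun
  rot[6] = erstanding$misund
  rot[7] = rstanding$misunde
  rot[8] = standing$misunder
  rot[9] = tanding$misunders
  rot[10] = anding$misunderst
  rot[11] = nding$misundersta
  rot[12] = ding$misunderstan
  rot[13] = ing$misunderstand
  rot[14] = ng$misunderstandi
  rot[15] = g$misunderstandin
  rot[16] = $misunderstanding
Sorted (with $ < everything):
  sorted[0] = $misunderstanding  (last char: 'g')
  sorted[1] = anding$misunderst  (last char: 't')
  sorted[2] = derstanding$misun  (last char: 'n')
  sorted[3] = ding$misunderstan  (last char: 'n')
  sorted[4] = erstanding$misund  (last char: 'd')
  sorted[5] = g$misunderstandin  (last char: 'n')
  sorted[6] = ing$misunderstand  (last char: 'd')
  sorted[7] = isunderstanding$m  (last char: 'm')
  sorted[8] = misunderstanding$  (last char: '$')
  sorted[9] = nderstanding$misu  (last char: 'u')
  sorted[10] = nding$misundersta  (last char: 'a')
  sorted[11] = ng$misunderstandi  (last char: 'i')
  sorted[12] = rstanding$misunde  (last char: 'e')
  sorted[13] = standing$misunder  (last char: 'r')
  sorted[14] = sunderstanding$mi  (last char: 'i')
  sorted[15] = tanding$misunders  (last char: 's')
  sorted[16] = understanding$mis  (last char: 's')
Last column: gtnndndm$uaieriss
Original string S is at sorted index 8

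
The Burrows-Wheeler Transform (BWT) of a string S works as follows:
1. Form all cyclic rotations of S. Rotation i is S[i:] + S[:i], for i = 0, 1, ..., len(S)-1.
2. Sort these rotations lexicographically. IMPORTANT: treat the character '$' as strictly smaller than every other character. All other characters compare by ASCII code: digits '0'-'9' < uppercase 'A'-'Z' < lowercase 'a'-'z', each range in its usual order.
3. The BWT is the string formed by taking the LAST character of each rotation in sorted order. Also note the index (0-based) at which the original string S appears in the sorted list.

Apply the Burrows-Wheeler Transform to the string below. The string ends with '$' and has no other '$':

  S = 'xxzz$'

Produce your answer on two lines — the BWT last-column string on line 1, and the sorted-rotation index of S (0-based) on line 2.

All 5 rotations (rotation i = S[i:]+S[:i]):
  rot[0] = xxzz$
  rot[1] = xzz$x
  rot[2] = zz$xx
  rot[3] = z$xxz
  rot[4] = $xxzz
Sorted (with $ < everything):
  sorted[0] = $xxzz  (last char: 'z')
  sorted[1] = xxzz$  (last char: '$')
  sorted[2] = xzz$x  (last char: 'x')
  sorted[3] = z$xxz  (last char: 'z')
  sorted[4] = zz$xx  (last char: 'x')
Last column: z$xzx
Original string S is at sorted index 1

Answer: z$xzx
1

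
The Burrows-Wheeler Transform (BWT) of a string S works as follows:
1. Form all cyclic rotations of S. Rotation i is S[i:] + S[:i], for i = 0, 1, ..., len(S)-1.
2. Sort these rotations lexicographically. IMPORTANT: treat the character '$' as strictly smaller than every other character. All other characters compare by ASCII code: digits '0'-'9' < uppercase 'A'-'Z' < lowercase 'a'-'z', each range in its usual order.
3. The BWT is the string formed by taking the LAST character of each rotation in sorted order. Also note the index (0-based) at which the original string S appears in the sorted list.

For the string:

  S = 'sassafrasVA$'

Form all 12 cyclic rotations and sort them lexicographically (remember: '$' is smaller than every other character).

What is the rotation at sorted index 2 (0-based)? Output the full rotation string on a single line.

Answer: VA$sassafras

Derivation:
All 12 rotations (rotation i = S[i:]+S[:i]):
  rot[0] = sassafrasVA$
  rot[1] = assafrasVA$s
  rot[2] = ssafrasVA$sa
  rot[3] = safrasVA$sas
  rot[4] = afrasVA$sass
  rot[5] = frasVA$sassa
  rot[6] = rasVA$sassaf
  rot[7] = asVA$sassafr
  rot[8] = sVA$sassafra
  rot[9] = VA$sassafras
  rot[10] = A$sassafrasV
  rot[11] = $sassafrasVA
Sorted (with $ < everything):
  sorted[0] = $sassafrasVA
  sorted[1] = A$sassafrasV
  sorted[2] = VA$sassafras
  sorted[3] = afrasVA$sass
  sorted[4] = asVA$sassafr
  sorted[5] = assafrasVA$s
  sorted[6] = frasVA$sassa
  sorted[7] = rasVA$sassaf
  sorted[8] = sVA$sassafra
  sorted[9] = safrasVA$sas
  sorted[10] = sassafrasVA$
  sorted[11] = ssafrasVA$sa
sorted[2] = VA$sassafras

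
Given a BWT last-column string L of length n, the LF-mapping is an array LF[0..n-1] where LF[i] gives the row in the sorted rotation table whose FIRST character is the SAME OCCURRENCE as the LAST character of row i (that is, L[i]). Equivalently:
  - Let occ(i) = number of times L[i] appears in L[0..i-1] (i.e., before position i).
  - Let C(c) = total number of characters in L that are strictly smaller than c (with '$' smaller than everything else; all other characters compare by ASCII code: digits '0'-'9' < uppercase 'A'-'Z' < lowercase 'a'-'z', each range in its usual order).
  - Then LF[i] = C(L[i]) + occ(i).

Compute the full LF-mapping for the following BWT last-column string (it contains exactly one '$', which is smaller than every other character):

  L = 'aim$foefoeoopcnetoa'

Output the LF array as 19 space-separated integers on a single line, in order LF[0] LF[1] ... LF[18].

Answer: 1 9 10 0 7 12 4 8 13 5 14 15 17 3 11 6 18 16 2

Derivation:
Char counts: '$':1, 'a':2, 'c':1, 'e':3, 'f':2, 'i':1, 'm':1, 'n':1, 'o':5, 'p':1, 't':1
C (first-col start): C('$')=0, C('a')=1, C('c')=3, C('e')=4, C('f')=7, C('i')=9, C('m')=10, C('n')=11, C('o')=12, C('p')=17, C('t')=18
L[0]='a': occ=0, LF[0]=C('a')+0=1+0=1
L[1]='i': occ=0, LF[1]=C('i')+0=9+0=9
L[2]='m': occ=0, LF[2]=C('m')+0=10+0=10
L[3]='$': occ=0, LF[3]=C('$')+0=0+0=0
L[4]='f': occ=0, LF[4]=C('f')+0=7+0=7
L[5]='o': occ=0, LF[5]=C('o')+0=12+0=12
L[6]='e': occ=0, LF[6]=C('e')+0=4+0=4
L[7]='f': occ=1, LF[7]=C('f')+1=7+1=8
L[8]='o': occ=1, LF[8]=C('o')+1=12+1=13
L[9]='e': occ=1, LF[9]=C('e')+1=4+1=5
L[10]='o': occ=2, LF[10]=C('o')+2=12+2=14
L[11]='o': occ=3, LF[11]=C('o')+3=12+3=15
L[12]='p': occ=0, LF[12]=C('p')+0=17+0=17
L[13]='c': occ=0, LF[13]=C('c')+0=3+0=3
L[14]='n': occ=0, LF[14]=C('n')+0=11+0=11
L[15]='e': occ=2, LF[15]=C('e')+2=4+2=6
L[16]='t': occ=0, LF[16]=C('t')+0=18+0=18
L[17]='o': occ=4, LF[17]=C('o')+4=12+4=16
L[18]='a': occ=1, LF[18]=C('a')+1=1+1=2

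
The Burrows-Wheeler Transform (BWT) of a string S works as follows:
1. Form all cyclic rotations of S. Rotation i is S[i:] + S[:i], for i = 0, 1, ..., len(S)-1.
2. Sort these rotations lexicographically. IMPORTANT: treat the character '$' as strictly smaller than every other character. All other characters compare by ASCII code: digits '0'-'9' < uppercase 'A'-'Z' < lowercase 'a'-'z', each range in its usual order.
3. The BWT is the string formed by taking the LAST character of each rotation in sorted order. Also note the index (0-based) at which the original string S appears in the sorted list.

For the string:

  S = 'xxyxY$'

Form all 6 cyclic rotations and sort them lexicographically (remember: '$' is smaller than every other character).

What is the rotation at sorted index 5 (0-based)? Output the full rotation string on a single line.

All 6 rotations (rotation i = S[i:]+S[:i]):
  rot[0] = xxyxY$
  rot[1] = xyxY$x
  rot[2] = yxY$xx
  rot[3] = xY$xxy
  rot[4] = Y$xxyx
  rot[5] = $xxyxY
Sorted (with $ < everything):
  sorted[0] = $xxyxY
  sorted[1] = Y$xxyx
  sorted[2] = xY$xxy
  sorted[3] = xxyxY$
  sorted[4] = xyxY$x
  sorted[5] = yxY$xx
sorted[5] = yxY$xx

Answer: yxY$xx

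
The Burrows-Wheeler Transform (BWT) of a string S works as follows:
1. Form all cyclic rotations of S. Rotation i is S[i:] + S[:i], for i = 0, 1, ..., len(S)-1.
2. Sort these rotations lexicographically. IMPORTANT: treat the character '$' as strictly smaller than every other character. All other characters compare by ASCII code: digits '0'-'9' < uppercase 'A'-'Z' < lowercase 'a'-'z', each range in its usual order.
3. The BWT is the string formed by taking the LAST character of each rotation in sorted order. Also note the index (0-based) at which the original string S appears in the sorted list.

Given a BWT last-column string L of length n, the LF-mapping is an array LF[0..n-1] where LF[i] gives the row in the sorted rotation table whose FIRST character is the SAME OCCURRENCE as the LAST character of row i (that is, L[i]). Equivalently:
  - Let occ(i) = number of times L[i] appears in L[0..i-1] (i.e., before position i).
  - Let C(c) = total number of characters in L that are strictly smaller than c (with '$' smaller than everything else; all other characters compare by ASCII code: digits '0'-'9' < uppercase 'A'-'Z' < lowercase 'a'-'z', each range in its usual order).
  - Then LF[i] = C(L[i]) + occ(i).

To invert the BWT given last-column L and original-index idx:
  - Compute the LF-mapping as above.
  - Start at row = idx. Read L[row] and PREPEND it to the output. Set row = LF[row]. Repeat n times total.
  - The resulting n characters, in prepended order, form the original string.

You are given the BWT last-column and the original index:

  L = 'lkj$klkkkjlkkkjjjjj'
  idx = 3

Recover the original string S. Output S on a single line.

LF mapping: 16 8 1 0 9 17 10 11 12 2 18 13 14 15 3 4 5 6 7
Walk LF starting at row 3, prepending L[row]:
  step 1: row=3, L[3]='$', prepend. Next row=LF[3]=0
  step 2: row=0, L[0]='l', prepend. Next row=LF[0]=16
  step 3: row=16, L[16]='j', prepend. Next row=LF[16]=5
  step 4: row=5, L[5]='l', prepend. Next row=LF[5]=17
  step 5: row=17, L[17]='j', prepend. Next row=LF[17]=6
  step 6: row=6, L[6]='k', prepend. Next row=LF[6]=10
  step 7: row=10, L[10]='l', prepend. Next row=LF[10]=18
  step 8: row=18, L[18]='j', prepend. Next row=LF[18]=7
  step 9: row=7, L[7]='k', prepend. Next row=LF[7]=11
  step 10: row=11, L[11]='k', prepend. Next row=LF[11]=13
  step 11: row=13, L[13]='k', prepend. Next row=LF[13]=15
  step 12: row=15, L[15]='j', prepend. Next row=LF[15]=4
  step 13: row=4, L[4]='k', prepend. Next row=LF[4]=9
  step 14: row=9, L[9]='j', prepend. Next row=LF[9]=2
  step 15: row=2, L[2]='j', prepend. Next row=LF[2]=1
  step 16: row=1, L[1]='k', prepend. Next row=LF[1]=8
  step 17: row=8, L[8]='k', prepend. Next row=LF[8]=12
  step 18: row=12, L[12]='k', prepend. Next row=LF[12]=14
  step 19: row=14, L[14]='j', prepend. Next row=LF[14]=3
Reversed output: jkkkjjkjkkkjlkjljl$

Answer: jkkkjjkjkkkjlkjljl$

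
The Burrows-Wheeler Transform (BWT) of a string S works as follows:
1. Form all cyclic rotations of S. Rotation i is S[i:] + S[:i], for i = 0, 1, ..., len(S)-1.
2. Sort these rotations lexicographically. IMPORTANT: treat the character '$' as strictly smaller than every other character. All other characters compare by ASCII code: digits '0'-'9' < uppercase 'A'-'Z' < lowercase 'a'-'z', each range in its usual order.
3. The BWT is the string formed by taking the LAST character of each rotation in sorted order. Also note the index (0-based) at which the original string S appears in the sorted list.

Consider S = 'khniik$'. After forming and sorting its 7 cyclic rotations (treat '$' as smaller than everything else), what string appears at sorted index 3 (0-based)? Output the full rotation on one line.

Answer: ik$khni

Derivation:
All 7 rotations (rotation i = S[i:]+S[:i]):
  rot[0] = khniik$
  rot[1] = hniik$k
  rot[2] = niik$kh
  rot[3] = iik$khn
  rot[4] = ik$khni
  rot[5] = k$khnii
  rot[6] = $khniik
Sorted (with $ < everything):
  sorted[0] = $khniik
  sorted[1] = hniik$k
  sorted[2] = iik$khn
  sorted[3] = ik$khni
  sorted[4] = k$khnii
  sorted[5] = khniik$
  sorted[6] = niik$kh
sorted[3] = ik$khni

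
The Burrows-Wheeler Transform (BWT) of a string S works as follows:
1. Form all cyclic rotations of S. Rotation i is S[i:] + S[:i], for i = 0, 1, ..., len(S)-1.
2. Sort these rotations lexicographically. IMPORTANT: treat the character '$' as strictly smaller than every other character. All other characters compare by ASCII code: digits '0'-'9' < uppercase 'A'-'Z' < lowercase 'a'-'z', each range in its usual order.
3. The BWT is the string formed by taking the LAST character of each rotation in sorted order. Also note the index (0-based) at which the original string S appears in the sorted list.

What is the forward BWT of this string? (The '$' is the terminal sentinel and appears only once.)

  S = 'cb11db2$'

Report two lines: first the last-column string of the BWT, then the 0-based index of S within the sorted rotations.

All 8 rotations (rotation i = S[i:]+S[:i]):
  rot[0] = cb11db2$
  rot[1] = b11db2$c
  rot[2] = 11db2$cb
  rot[3] = 1db2$cb1
  rot[4] = db2$cb11
  rot[5] = b2$cb11d
  rot[6] = 2$cb11db
  rot[7] = $cb11db2
Sorted (with $ < everything):
  sorted[0] = $cb11db2  (last char: '2')
  sorted[1] = 11db2$cb  (last char: 'b')
  sorted[2] = 1db2$cb1  (last char: '1')
  sorted[3] = 2$cb11db  (last char: 'b')
  sorted[4] = b11db2$c  (last char: 'c')
  sorted[5] = b2$cb11d  (last char: 'd')
  sorted[6] = cb11db2$  (last char: '$')
  sorted[7] = db2$cb11  (last char: '1')
Last column: 2b1bcd$1
Original string S is at sorted index 6

Answer: 2b1bcd$1
6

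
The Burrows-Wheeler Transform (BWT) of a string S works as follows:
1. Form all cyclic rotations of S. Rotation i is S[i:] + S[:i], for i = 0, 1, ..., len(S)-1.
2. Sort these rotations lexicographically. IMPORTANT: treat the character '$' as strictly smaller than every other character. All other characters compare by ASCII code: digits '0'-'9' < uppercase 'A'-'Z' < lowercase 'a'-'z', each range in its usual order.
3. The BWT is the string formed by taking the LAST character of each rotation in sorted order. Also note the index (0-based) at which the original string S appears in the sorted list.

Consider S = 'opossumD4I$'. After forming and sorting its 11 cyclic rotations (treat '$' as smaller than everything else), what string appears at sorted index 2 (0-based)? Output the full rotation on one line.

Answer: D4I$opossum

Derivation:
All 11 rotations (rotation i = S[i:]+S[:i]):
  rot[0] = opossumD4I$
  rot[1] = possumD4I$o
  rot[2] = ossumD4I$op
  rot[3] = ssumD4I$opo
  rot[4] = sumD4I$opos
  rot[5] = umD4I$oposs
  rot[6] = mD4I$opossu
  rot[7] = D4I$opossum
  rot[8] = 4I$opossumD
  rot[9] = I$opossumD4
  rot[10] = $opossumD4I
Sorted (with $ < everything):
  sorted[0] = $opossumD4I
  sorted[1] = 4I$opossumD
  sorted[2] = D4I$opossum
  sorted[3] = I$opossumD4
  sorted[4] = mD4I$opossu
  sorted[5] = opossumD4I$
  sorted[6] = ossumD4I$op
  sorted[7] = possumD4I$o
  sorted[8] = ssumD4I$opo
  sorted[9] = sumD4I$opos
  sorted[10] = umD4I$oposs
sorted[2] = D4I$opossum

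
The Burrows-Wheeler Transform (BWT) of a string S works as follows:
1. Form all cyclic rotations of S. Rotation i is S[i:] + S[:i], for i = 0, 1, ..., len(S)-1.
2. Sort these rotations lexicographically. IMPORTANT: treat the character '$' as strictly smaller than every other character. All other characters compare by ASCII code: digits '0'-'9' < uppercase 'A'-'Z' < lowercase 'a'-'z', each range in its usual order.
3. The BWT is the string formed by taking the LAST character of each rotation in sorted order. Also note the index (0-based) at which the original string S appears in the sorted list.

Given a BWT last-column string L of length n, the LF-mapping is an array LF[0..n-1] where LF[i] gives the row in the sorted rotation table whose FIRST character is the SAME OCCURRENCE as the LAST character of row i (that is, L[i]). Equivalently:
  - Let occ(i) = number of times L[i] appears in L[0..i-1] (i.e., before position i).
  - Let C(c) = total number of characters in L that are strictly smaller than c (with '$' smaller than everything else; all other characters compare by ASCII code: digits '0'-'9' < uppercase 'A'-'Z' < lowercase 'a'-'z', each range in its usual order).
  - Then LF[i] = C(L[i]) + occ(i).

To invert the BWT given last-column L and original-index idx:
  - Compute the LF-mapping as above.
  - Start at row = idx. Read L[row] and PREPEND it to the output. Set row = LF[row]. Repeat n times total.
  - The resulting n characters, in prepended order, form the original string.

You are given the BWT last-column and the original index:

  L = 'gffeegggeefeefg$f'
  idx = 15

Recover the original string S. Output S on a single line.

Answer: gfeefeeffgefggeg$

Derivation:
LF mapping: 12 7 8 1 2 13 14 15 3 4 9 5 6 10 16 0 11
Walk LF starting at row 15, prepending L[row]:
  step 1: row=15, L[15]='$', prepend. Next row=LF[15]=0
  step 2: row=0, L[0]='g', prepend. Next row=LF[0]=12
  step 3: row=12, L[12]='e', prepend. Next row=LF[12]=6
  step 4: row=6, L[6]='g', prepend. Next row=LF[6]=14
  step 5: row=14, L[14]='g', prepend. Next row=LF[14]=16
  step 6: row=16, L[16]='f', prepend. Next row=LF[16]=11
  step 7: row=11, L[11]='e', prepend. Next row=LF[11]=5
  step 8: row=5, L[5]='g', prepend. Next row=LF[5]=13
  step 9: row=13, L[13]='f', prepend. Next row=LF[13]=10
  step 10: row=10, L[10]='f', prepend. Next row=LF[10]=9
  step 11: row=9, L[9]='e', prepend. Next row=LF[9]=4
  step 12: row=4, L[4]='e', prepend. Next row=LF[4]=2
  step 13: row=2, L[2]='f', prepend. Next row=LF[2]=8
  step 14: row=8, L[8]='e', prepend. Next row=LF[8]=3
  step 15: row=3, L[3]='e', prepend. Next row=LF[3]=1
  step 16: row=1, L[1]='f', prepend. Next row=LF[1]=7
  step 17: row=7, L[7]='g', prepend. Next row=LF[7]=15
Reversed output: gfeefeeffgefggeg$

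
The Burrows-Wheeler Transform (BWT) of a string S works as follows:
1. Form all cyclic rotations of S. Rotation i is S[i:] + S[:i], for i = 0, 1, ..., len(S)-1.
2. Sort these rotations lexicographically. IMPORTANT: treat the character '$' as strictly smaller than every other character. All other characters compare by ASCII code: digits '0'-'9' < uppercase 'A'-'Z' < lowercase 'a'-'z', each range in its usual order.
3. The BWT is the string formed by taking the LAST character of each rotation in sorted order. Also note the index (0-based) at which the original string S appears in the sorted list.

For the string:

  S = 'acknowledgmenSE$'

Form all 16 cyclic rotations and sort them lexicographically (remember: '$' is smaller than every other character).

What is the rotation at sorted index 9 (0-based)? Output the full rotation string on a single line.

All 16 rotations (rotation i = S[i:]+S[:i]):
  rot[0] = acknowledgmenSE$
  rot[1] = cknowledgmenSE$a
  rot[2] = knowledgmenSE$ac
  rot[3] = nowledgmenSE$ack
  rot[4] = owledgmenSE$ackn
  rot[5] = wledgmenSE$ackno
  rot[6] = ledgmenSE$acknow
  rot[7] = edgmenSE$acknowl
  rot[8] = dgmenSE$acknowle
  rot[9] = gmenSE$acknowled
  rot[10] = menSE$acknowledg
  rot[11] = enSE$acknowledgm
  rot[12] = nSE$acknowledgme
  rot[13] = SE$acknowledgmen
  rot[14] = E$acknowledgmenS
  rot[15] = $acknowledgmenSE
Sorted (with $ < everything):
  sorted[0] = $acknowledgmenSE
  sorted[1] = E$acknowledgmenS
  sorted[2] = SE$acknowledgmen
  sorted[3] = acknowledgmenSE$
  sorted[4] = cknowledgmenSE$a
  sorted[5] = dgmenSE$acknowle
  sorted[6] = edgmenSE$acknowl
  sorted[7] = enSE$acknowledgm
  sorted[8] = gmenSE$acknowled
  sorted[9] = knowledgmenSE$ac
  sorted[10] = ledgmenSE$acknow
  sorted[11] = menSE$acknowledg
  sorted[12] = nSE$acknowledgme
  sorted[13] = nowledgmenSE$ack
  sorted[14] = owledgmenSE$ackn
  sorted[15] = wledgmenSE$ackno
sorted[9] = knowledgmenSE$ac

Answer: knowledgmenSE$ac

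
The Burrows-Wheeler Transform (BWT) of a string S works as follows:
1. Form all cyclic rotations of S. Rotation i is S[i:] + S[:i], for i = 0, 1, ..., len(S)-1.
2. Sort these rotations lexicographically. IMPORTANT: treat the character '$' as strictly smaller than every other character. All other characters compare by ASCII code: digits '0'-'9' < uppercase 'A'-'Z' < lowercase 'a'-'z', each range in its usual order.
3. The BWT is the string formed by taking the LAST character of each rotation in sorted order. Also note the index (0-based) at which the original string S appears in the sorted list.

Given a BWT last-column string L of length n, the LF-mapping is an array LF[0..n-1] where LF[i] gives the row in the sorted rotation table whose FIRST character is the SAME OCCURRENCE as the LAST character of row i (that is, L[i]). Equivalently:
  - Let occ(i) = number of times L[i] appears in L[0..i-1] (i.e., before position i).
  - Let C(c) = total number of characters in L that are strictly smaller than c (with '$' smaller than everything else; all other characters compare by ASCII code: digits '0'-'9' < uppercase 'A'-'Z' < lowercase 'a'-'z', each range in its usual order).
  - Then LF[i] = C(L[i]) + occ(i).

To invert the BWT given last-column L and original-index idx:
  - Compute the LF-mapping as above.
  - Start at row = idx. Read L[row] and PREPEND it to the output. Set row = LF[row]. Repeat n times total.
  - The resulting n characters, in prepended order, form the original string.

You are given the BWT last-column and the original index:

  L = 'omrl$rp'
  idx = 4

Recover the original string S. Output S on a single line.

LF mapping: 3 2 5 1 0 6 4
Walk LF starting at row 4, prepending L[row]:
  step 1: row=4, L[4]='$', prepend. Next row=LF[4]=0
  step 2: row=0, L[0]='o', prepend. Next row=LF[0]=3
  step 3: row=3, L[3]='l', prepend. Next row=LF[3]=1
  step 4: row=1, L[1]='m', prepend. Next row=LF[1]=2
  step 5: row=2, L[2]='r', prepend. Next row=LF[2]=5
  step 6: row=5, L[5]='r', prepend. Next row=LF[5]=6
  step 7: row=6, L[6]='p', prepend. Next row=LF[6]=4
Reversed output: prrmlo$

Answer: prrmlo$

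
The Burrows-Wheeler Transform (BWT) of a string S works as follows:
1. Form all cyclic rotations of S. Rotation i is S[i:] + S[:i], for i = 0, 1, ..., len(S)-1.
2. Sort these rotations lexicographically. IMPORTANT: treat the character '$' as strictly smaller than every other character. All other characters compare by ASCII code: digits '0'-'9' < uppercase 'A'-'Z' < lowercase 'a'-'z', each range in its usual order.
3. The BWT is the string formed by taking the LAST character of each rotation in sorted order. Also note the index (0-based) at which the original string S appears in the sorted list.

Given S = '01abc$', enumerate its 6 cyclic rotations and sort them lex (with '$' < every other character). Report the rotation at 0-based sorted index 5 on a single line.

Answer: c$01ab

Derivation:
All 6 rotations (rotation i = S[i:]+S[:i]):
  rot[0] = 01abc$
  rot[1] = 1abc$0
  rot[2] = abc$01
  rot[3] = bc$01a
  rot[4] = c$01ab
  rot[5] = $01abc
Sorted (with $ < everything):
  sorted[0] = $01abc
  sorted[1] = 01abc$
  sorted[2] = 1abc$0
  sorted[3] = abc$01
  sorted[4] = bc$01a
  sorted[5] = c$01ab
sorted[5] = c$01ab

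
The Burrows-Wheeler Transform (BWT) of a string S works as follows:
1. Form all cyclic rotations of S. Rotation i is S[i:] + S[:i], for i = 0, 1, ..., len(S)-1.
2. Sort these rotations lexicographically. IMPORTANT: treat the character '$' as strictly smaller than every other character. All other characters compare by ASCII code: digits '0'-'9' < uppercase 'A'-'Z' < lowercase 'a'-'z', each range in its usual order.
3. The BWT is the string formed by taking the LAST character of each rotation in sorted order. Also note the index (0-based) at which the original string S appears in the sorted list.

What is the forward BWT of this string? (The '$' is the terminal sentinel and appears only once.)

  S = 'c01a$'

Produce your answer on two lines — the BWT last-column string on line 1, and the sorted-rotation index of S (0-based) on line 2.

Answer: ac01$
4

Derivation:
All 5 rotations (rotation i = S[i:]+S[:i]):
  rot[0] = c01a$
  rot[1] = 01a$c
  rot[2] = 1a$c0
  rot[3] = a$c01
  rot[4] = $c01a
Sorted (with $ < everything):
  sorted[0] = $c01a  (last char: 'a')
  sorted[1] = 01a$c  (last char: 'c')
  sorted[2] = 1a$c0  (last char: '0')
  sorted[3] = a$c01  (last char: '1')
  sorted[4] = c01a$  (last char: '$')
Last column: ac01$
Original string S is at sorted index 4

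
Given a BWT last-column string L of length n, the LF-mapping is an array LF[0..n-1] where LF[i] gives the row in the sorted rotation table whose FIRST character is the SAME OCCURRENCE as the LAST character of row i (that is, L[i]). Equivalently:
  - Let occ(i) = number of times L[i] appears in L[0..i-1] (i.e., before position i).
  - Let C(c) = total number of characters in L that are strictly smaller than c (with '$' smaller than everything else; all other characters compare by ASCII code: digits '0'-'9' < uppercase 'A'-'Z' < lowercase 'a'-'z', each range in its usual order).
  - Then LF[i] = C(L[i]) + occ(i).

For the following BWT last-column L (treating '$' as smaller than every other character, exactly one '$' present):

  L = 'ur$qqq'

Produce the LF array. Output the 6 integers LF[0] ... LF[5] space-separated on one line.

Char counts: '$':1, 'q':3, 'r':1, 'u':1
C (first-col start): C('$')=0, C('q')=1, C('r')=4, C('u')=5
L[0]='u': occ=0, LF[0]=C('u')+0=5+0=5
L[1]='r': occ=0, LF[1]=C('r')+0=4+0=4
L[2]='$': occ=0, LF[2]=C('$')+0=0+0=0
L[3]='q': occ=0, LF[3]=C('q')+0=1+0=1
L[4]='q': occ=1, LF[4]=C('q')+1=1+1=2
L[5]='q': occ=2, LF[5]=C('q')+2=1+2=3

Answer: 5 4 0 1 2 3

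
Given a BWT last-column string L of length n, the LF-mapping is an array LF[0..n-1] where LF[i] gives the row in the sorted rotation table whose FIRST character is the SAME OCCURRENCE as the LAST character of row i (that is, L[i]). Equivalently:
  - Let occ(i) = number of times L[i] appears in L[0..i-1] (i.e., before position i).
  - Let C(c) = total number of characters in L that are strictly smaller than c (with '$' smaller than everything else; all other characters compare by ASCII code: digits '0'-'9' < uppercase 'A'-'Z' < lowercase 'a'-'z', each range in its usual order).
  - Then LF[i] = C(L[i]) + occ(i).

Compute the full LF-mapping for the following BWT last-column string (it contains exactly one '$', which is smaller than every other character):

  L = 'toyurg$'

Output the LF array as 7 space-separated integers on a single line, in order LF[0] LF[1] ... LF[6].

Char counts: '$':1, 'g':1, 'o':1, 'r':1, 't':1, 'u':1, 'y':1
C (first-col start): C('$')=0, C('g')=1, C('o')=2, C('r')=3, C('t')=4, C('u')=5, C('y')=6
L[0]='t': occ=0, LF[0]=C('t')+0=4+0=4
L[1]='o': occ=0, LF[1]=C('o')+0=2+0=2
L[2]='y': occ=0, LF[2]=C('y')+0=6+0=6
L[3]='u': occ=0, LF[3]=C('u')+0=5+0=5
L[4]='r': occ=0, LF[4]=C('r')+0=3+0=3
L[5]='g': occ=0, LF[5]=C('g')+0=1+0=1
L[6]='$': occ=0, LF[6]=C('$')+0=0+0=0

Answer: 4 2 6 5 3 1 0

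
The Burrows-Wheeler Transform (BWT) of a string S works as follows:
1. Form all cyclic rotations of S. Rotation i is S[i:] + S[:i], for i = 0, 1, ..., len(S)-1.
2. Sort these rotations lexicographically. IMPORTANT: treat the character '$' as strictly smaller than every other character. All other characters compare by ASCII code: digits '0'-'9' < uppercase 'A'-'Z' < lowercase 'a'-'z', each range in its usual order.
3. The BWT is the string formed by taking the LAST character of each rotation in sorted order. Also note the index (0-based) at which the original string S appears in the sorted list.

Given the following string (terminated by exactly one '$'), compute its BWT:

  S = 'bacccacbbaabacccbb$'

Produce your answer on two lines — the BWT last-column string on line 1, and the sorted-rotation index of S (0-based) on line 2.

All 19 rotations (rotation i = S[i:]+S[:i]):
  rot[0] = bacccacbbaabacccbb$
  rot[1] = acccacbbaabacccbb$b
  rot[2] = cccacbbaabacccbb$ba
  rot[3] = ccacbbaabacccbb$bac
  rot[4] = cacbbaabacccbb$bacc
  rot[5] = acbbaabacccbb$baccc
  rot[6] = cbbaabacccbb$baccca
  rot[7] = bbaabacccbb$bacccac
  rot[8] = baabacccbb$bacccacb
  rot[9] = aabacccbb$bacccacbb
  rot[10] = abacccbb$bacccacbba
  rot[11] = bacccbb$bacccacbbaa
  rot[12] = acccbb$bacccacbbaab
  rot[13] = cccbb$bacccacbbaaba
  rot[14] = ccbb$bacccacbbaabac
  rot[15] = cbb$bacccacbbaabacc
  rot[16] = bb$bacccacbbaabaccc
  rot[17] = b$bacccacbbaabacccb
  rot[18] = $bacccacbbaabacccbb
Sorted (with $ < everything):
  sorted[0] = $bacccacbbaabacccbb  (last char: 'b')
  sorted[1] = aabacccbb$bacccacbb  (last char: 'b')
  sorted[2] = abacccbb$bacccacbba  (last char: 'a')
  sorted[3] = acbbaabacccbb$baccc  (last char: 'c')
  sorted[4] = acccacbbaabacccbb$b  (last char: 'b')
  sorted[5] = acccbb$bacccacbbaab  (last char: 'b')
  sorted[6] = b$bacccacbbaabacccb  (last char: 'b')
  sorted[7] = baabacccbb$bacccacb  (last char: 'b')
  sorted[8] = bacccacbbaabacccbb$  (last char: '$')
  sorted[9] = bacccbb$bacccacbbaa  (last char: 'a')
  sorted[10] = bb$bacccacbbaabaccc  (last char: 'c')
  sorted[11] = bbaabacccbb$bacccac  (last char: 'c')
  sorted[12] = cacbbaabacccbb$bacc  (last char: 'c')
  sorted[13] = cbb$bacccacbbaabacc  (last char: 'c')
  sorted[14] = cbbaabacccbb$baccca  (last char: 'a')
  sorted[15] = ccacbbaabacccbb$bac  (last char: 'c')
  sorted[16] = ccbb$bacccacbbaabac  (last char: 'c')
  sorted[17] = cccacbbaabacccbb$ba  (last char: 'a')
  sorted[18] = cccbb$bacccacbbaaba  (last char: 'a')
Last column: bbacbbbb$accccaccaa
Original string S is at sorted index 8

Answer: bbacbbbb$accccaccaa
8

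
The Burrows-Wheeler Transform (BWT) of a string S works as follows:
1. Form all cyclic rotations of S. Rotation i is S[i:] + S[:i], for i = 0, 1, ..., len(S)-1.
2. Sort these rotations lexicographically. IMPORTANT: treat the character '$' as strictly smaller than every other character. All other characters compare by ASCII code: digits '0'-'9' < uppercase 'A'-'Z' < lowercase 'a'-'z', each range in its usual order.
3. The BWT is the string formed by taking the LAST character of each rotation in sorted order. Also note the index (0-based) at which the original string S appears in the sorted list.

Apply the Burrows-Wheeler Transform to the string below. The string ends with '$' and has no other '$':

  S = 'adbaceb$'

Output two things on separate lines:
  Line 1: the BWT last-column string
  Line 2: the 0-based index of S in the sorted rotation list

All 8 rotations (rotation i = S[i:]+S[:i]):
  rot[0] = adbaceb$
  rot[1] = dbaceb$a
  rot[2] = baceb$ad
  rot[3] = aceb$adb
  rot[4] = ceb$adba
  rot[5] = eb$adbac
  rot[6] = b$adbace
  rot[7] = $adbaceb
Sorted (with $ < everything):
  sorted[0] = $adbaceb  (last char: 'b')
  sorted[1] = aceb$adb  (last char: 'b')
  sorted[2] = adbaceb$  (last char: '$')
  sorted[3] = b$adbace  (last char: 'e')
  sorted[4] = baceb$ad  (last char: 'd')
  sorted[5] = ceb$adba  (last char: 'a')
  sorted[6] = dbaceb$a  (last char: 'a')
  sorted[7] = eb$adbac  (last char: 'c')
Last column: bb$edaac
Original string S is at sorted index 2

Answer: bb$edaac
2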